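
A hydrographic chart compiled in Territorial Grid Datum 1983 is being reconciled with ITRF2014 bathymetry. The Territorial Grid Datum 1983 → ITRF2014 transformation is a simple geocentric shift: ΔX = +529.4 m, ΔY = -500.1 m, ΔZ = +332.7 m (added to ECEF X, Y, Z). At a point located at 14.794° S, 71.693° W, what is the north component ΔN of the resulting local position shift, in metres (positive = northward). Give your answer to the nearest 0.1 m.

The local north axis is (−sin φ cos λ, −sin φ sin λ, cos φ), giving ΔN = 42.461 + 121.235 + 321.671 = 485.37 m.

ΔN = 485.4 m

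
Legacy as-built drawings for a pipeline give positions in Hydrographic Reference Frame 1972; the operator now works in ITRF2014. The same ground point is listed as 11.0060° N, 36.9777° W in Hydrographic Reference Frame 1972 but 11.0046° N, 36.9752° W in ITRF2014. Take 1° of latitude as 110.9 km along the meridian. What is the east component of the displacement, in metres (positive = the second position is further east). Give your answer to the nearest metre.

Δφ = 11.0046° − 11.0060° = -0.0014°; Δλ = -36.9752° − -36.9777° = +0.0025°.
ΔN = Δφ × 110900 = -155.3 m; ΔE = Δλ × 110900 × cos(11.0060°) = +0.0025 × 110900 × 0.981607 = 272.2 m.

ΔE = 272 m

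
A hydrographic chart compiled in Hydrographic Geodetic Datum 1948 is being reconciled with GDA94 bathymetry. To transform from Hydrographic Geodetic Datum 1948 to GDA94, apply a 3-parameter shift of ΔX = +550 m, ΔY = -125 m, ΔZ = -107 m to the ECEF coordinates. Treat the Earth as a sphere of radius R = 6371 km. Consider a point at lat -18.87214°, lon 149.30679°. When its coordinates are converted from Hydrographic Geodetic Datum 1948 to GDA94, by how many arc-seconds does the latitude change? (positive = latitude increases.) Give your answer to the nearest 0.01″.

sin φ = -0.323457, cos φ = 0.946243, sin λ = 0.510441, cos λ = -0.859913.
North component: ΔN = −sin φ cos λ·ΔX − sin φ sin λ·ΔY + cos φ·ΔZ = −(-0.323457)(-0.859913)(550) − (-0.323457)(0.510441)(-125) + (0.946243)(-107) = -274.87 m.
1° of latitude spans πR/180 = 111195 m, so Δφ = -274.87 / 111195 × 3600 = -8.899″.

Δφ = -8.90″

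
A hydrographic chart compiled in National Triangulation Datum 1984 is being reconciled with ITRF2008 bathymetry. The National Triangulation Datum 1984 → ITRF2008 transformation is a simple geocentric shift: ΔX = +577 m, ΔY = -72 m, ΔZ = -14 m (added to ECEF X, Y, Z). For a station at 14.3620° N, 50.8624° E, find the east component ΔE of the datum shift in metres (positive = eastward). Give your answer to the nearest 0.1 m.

The local east axis at (φ, λ) is (−sin λ, cos λ, 0), so ΔE = −sin(50.8624°)·577 + cos(50.8624°)·(-72) = -492.99 m.

ΔE = -493.0 m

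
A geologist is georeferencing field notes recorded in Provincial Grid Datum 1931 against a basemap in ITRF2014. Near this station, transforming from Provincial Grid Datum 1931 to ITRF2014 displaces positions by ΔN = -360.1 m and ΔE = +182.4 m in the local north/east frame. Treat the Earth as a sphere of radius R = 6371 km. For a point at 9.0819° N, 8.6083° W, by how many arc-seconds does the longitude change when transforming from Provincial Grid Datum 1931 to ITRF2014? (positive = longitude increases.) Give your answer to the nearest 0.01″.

Δλ = 5.98″

At latitude 9.0819°, cos φ = 0.987464.
One radian of longitude at latitude φ spans R cos φ, so Δλ = ΔE / (R cos φ) = 182.4 / (6371000 × 0.987464) = 2.8993e-05 rad = 5.980″.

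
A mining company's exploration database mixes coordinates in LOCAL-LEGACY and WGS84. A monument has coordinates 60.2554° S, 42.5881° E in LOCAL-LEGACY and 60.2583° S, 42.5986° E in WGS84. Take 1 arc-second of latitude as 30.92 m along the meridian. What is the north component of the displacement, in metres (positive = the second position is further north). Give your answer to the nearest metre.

Δφ = -60.2583° − -60.2554° = -0.0029°; Δλ = 42.5986° − 42.5881° = +0.0105°.
1° of latitude = 3600 × 30.92 = 111312 m.
ΔN = Δφ × 111312 = -322.8 m; ΔE = Δλ × 111312 × cos(-60.2554°) = +0.0105 × 111312 × 0.496135 = 579.9 m.

ΔN = -323 m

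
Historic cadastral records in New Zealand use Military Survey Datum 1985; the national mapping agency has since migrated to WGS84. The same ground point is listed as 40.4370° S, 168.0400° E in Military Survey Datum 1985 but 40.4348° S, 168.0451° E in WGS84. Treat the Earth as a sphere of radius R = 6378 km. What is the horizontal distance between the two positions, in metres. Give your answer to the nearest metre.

Δφ = -40.4348° − -40.4370° = +0.0022°; Δλ = 168.0451° − 168.0400° = +0.0051°.
1° along a meridian = πR/180 = 111317 m.
ΔN = Δφ × 111317 = 244.9 m; ΔE = Δλ × 111317 × cos(-40.4370°) = +0.0051 × 111317 × 0.761120 = 432.1 m.
Distance = √(ΔE² + ΔN²) = √(432.1² + 244.9²) = 496.7 m.

497 m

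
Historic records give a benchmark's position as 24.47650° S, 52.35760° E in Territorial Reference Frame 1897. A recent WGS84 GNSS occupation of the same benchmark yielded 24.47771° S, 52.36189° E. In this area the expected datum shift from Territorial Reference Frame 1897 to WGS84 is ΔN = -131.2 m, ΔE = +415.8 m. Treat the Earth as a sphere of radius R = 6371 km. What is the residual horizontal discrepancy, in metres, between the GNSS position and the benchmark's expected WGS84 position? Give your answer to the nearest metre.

19 m

Observed coordinate differences: Δφ = -0.00121°, Δλ = +0.00429°.
Converting to metres (1° lat = 111195 m, cos φ = 0.910131): observed ΔN = -134.5 m, observed ΔE = 434.2 m.
Subtracting the expected shift leaves a residual of -134.5 − (-131.2) = -3.3 m north and 434.2 − (415.8) = 18.4 m east.
Residual distance = √((-3.3)² + 18.4²) = 18.7 m.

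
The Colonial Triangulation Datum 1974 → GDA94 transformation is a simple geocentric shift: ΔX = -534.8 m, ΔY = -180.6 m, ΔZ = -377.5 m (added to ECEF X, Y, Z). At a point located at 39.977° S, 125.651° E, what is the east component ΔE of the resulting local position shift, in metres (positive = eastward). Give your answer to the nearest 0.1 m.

At φ = -39.977°, λ = 125.651°: sin φ = -0.642480, cos φ = 0.766302, sin λ = 0.812582, cos λ = -0.582846.
ΔE = −sin λ·ΔX + cos λ·ΔY = −(0.812582)·(-534.8) + (-0.582846)·(-180.6) = 539.83 m.

ΔE = 539.8 m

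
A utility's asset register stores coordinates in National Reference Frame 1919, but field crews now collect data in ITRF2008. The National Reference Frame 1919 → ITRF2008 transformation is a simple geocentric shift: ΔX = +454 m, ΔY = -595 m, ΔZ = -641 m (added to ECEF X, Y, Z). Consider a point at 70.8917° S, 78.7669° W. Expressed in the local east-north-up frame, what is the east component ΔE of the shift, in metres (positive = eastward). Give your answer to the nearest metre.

ΔE = 329 m

At φ = -70.8917°, λ = -78.7669°: sin φ = -0.944902, cos φ = 0.327355, sin λ = -0.980843, cos λ = 0.194801.
ΔE = −sin λ·ΔX + cos λ·ΔY = −(-0.980843)·(454) + (0.194801)·(-595) = 329.40 m.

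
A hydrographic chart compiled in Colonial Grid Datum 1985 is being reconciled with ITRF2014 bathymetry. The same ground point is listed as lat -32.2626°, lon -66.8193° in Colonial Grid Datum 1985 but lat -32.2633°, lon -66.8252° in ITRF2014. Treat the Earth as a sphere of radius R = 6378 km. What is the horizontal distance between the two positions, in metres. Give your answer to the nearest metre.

561 m

Δφ = -32.2633° − -32.2626° = -0.0007°; Δλ = -66.8252° − -66.8193° = -0.0059°.
1° along a meridian = πR/180 = 111317 m.
ΔN = Δφ × 111317 = -77.9 m; ΔE = Δλ × 111317 × cos(-32.2626°) = -0.0059 × 111317 × 0.845610 = -555.4 m.
Distance = √(ΔE² + ΔN²) = √((-555.4)² + (-77.9)²) = 560.8 m.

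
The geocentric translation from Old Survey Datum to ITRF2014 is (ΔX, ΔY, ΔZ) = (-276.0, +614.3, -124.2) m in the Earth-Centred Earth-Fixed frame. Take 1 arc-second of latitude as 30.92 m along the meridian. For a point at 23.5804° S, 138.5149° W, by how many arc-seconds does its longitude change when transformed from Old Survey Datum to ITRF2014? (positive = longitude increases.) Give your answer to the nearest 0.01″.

sin φ = -0.400036, cos φ = 0.916500, sin λ = -0.662425, cos λ = -0.749128.
East component: ΔE = −sin λ·ΔX + cos λ·ΔY = −(-0.662425)(-276.0) + (-0.749128)(614.3) = -643.02 m.
1° of latitude spans 3600 × 30.92 = 111312 m; at latitude φ, 1° of longitude spans that × cos φ = 102017.4 m, so Δλ = -643.02 / 102017.4 × 3600 = -22.691″.

Δλ = -22.69″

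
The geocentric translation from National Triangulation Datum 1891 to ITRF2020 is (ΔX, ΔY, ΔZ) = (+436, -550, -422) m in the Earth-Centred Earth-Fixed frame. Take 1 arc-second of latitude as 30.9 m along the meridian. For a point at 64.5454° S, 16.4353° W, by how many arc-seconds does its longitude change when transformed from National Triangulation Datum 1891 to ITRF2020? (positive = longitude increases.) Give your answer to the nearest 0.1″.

Δλ = -30.4″

sin φ = -0.902926, cos φ = 0.429796, sin λ = -0.282932, cos λ = 0.959140.
East component: ΔE = −sin λ·ΔX + cos λ·ΔY = −(-0.282932)(436) + (0.959140)(-550) = -404.17 m.
1° of latitude spans 3600 × 30.90 = 111240 m; at latitude φ, 1° of longitude spans that × cos φ = 47810.5 m, so Δλ = -404.17 / 47810.5 × 3600 = -30.433″.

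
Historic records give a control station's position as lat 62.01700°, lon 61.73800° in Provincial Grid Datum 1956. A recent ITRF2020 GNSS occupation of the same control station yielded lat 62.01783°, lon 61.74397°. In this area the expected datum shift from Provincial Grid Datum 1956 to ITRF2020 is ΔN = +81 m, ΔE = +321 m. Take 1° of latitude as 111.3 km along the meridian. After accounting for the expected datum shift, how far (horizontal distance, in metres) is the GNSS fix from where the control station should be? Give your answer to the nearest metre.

15 m

Observed coordinate differences: Δφ = +0.00083°, Δλ = +0.00597°.
Converting to metres (1° lat = 111300 m, cos φ = 0.469210): observed ΔN = 92.4 m, observed ΔE = 311.8 m.
Subtracting the expected shift leaves a residual of 92.4 − (81) = 11.4 m north and 311.8 − (321) = -9.2 m east.
Residual distance = √(11.4² + (-9.2)²) = 14.7 m.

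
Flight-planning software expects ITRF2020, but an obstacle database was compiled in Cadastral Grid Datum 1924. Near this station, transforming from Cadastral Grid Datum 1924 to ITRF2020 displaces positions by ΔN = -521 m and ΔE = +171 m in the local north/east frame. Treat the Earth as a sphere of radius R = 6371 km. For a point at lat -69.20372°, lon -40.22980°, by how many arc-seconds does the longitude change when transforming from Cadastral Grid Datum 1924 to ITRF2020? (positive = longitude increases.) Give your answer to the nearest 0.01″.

Δλ = 15.59″

At latitude -69.20372°, cos φ = 0.355046.
One radian of longitude at latitude φ spans R cos φ, so Δλ = ΔE / (R cos φ) = 171.0 / (6371000 × 0.355046) = 7.5597e-05 rad = 15.593″.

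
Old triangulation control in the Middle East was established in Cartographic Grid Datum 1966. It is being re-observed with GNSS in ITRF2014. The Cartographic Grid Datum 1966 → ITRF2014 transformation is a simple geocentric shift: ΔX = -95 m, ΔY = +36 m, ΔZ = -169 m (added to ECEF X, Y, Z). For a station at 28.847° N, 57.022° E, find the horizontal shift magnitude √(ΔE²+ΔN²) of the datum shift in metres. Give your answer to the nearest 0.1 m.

At φ = 28.847°, λ = 57.022°: sin φ = 0.482472, cos φ = 0.875911, sin λ = 0.838880, cos λ = 0.544317.
ΔE = −sin λ·ΔX + cos λ·ΔY = −(0.838880)·(-95) + (0.544317)·(36) = 99.29 m.
ΔN = −sin φ cos λ·ΔX − sin φ sin λ·ΔY + cos φ·ΔZ = −(0.482472)(0.544317)(-95) − (0.482472)(0.838880)(36) + (0.875911)(-169) = -137.65 m.
Horizontal magnitude = √(ΔE² + ΔN²) = √(99.29² + (-137.65)²) = 169.72 m.

169.7 m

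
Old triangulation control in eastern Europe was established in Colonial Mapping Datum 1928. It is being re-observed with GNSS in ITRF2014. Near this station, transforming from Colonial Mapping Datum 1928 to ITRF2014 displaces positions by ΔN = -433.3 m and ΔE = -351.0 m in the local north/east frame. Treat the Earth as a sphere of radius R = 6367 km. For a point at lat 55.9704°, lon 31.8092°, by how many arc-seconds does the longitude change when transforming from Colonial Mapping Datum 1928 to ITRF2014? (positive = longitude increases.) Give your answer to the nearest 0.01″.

At latitude 55.9704°, cos φ = 0.559621.
One radian of longitude at latitude φ spans R cos φ, so Δλ = ΔE / (R cos φ) = -351.0 / (6367000 × 0.559621) = -9.8510e-05 rad = -20.319″.

Δλ = -20.32″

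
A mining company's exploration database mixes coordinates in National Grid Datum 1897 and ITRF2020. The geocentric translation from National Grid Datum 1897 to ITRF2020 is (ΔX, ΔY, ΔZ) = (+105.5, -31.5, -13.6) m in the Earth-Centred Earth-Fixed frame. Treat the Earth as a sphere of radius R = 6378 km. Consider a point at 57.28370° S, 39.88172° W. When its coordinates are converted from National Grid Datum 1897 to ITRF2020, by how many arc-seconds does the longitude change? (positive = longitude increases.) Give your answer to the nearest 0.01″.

sin φ = -0.841357, cos φ = 0.540480, sin λ = -0.641205, cos λ = 0.767370.
East component: ΔE = −sin λ·ΔX + cos λ·ΔY = −(-0.641205)(105.5) + (0.767370)(-31.5) = 43.47 m.
1° of latitude spans πR/180 = 111317 m; at latitude φ, 1° of longitude spans that × cos φ = 60164.6 m, so Δλ = 43.47 / 60164.6 × 3600 = 2.601″.

Δλ = 2.60″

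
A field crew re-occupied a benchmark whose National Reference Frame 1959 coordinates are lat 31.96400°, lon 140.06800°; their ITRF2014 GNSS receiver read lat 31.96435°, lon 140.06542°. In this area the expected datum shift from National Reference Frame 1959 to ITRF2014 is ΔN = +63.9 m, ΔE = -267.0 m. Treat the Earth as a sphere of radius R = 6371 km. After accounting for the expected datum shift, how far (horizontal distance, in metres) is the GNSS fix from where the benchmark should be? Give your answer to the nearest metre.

Observed coordinate differences: Δφ = +0.00035°, Δλ = -0.00258°.
Converting to metres (1° lat = 111195 m, cos φ = 0.848381): observed ΔN = 38.9 m, observed ΔE = -243.4 m.
Subtracting the expected shift leaves a residual of 38.9 − (63.9) = -25.0 m north and -243.4 − (-267.0) = 23.6 m east.
Residual distance = √((-25.0)² + 23.6²) = 34.4 m.

34 m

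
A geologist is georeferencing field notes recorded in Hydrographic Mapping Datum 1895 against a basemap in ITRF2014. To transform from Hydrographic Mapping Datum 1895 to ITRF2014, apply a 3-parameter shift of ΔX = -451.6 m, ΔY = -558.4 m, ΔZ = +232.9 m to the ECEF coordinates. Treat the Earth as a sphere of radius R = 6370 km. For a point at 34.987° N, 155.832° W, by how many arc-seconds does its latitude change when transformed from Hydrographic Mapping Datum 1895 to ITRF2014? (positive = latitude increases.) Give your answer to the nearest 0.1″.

sin φ = 0.573391, cos φ = 0.819282, sin λ = -0.409414, cos λ = -0.912349.
North component: ΔN = −sin φ cos λ·ΔX − sin φ sin λ·ΔY + cos φ·ΔZ = −(0.573391)(-0.912349)(-451.6) − (0.573391)(-0.409414)(-558.4) + (0.819282)(232.9) = -176.52 m.
1° of latitude spans πR/180 = 111177 m, so Δφ = -176.52 / 111177 × 3600 = -5.716″.

Δφ = -5.7″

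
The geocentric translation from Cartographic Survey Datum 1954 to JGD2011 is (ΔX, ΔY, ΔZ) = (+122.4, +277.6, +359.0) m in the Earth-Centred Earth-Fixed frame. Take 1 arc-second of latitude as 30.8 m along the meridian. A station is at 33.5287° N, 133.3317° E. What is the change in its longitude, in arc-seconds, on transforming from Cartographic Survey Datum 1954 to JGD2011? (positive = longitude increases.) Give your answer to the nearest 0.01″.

Δλ = -10.89″

sin φ = 0.552355, cos φ = 0.833609, sin λ = 0.727393, cos λ = -0.686221.
East component: ΔE = −sin λ·ΔX + cos λ·ΔY = −(0.727393)(122.4) + (-0.686221)(277.6) = -279.53 m.
1° of latitude spans 3600 × 30.80 = 110880 m; at latitude φ, 1° of longitude spans that × cos φ = 92430.6 m, so Δλ = -279.53 / 92430.6 × 3600 = -10.887″.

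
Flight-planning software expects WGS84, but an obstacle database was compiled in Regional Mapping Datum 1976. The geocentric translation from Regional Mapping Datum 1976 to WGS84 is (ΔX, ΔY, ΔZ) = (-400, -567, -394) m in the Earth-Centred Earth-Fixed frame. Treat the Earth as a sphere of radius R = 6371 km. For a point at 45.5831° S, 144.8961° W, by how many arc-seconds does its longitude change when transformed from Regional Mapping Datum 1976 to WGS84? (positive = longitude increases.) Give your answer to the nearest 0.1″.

sin φ = -0.714266, cos φ = 0.699874, sin λ = -0.575061, cos λ = -0.818111.
East component: ΔE = −sin λ·ΔX + cos λ·ΔY = −(-0.575061)(-400) + (-0.818111)(-567) = 233.84 m.
1° of latitude spans πR/180 = 111195 m; at latitude φ, 1° of longitude spans that × cos φ = 77822.4 m, so Δλ = 233.84 / 77822.4 × 3600 = 10.817″.

Δλ = 10.8″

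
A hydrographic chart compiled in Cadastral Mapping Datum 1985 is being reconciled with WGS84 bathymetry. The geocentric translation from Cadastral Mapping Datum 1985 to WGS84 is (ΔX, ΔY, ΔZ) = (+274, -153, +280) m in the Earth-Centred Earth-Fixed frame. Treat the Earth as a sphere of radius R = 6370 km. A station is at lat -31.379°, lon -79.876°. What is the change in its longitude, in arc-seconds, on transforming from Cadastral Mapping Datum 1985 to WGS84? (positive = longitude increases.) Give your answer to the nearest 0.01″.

Δλ = 9.21″

sin φ = -0.520697, cos φ = 0.853742, sin λ = -0.984430, cos λ = 0.175779.
East component: ΔE = −sin λ·ΔX + cos λ·ΔY = −(-0.984430)(274) + (0.175779)(-153) = 242.84 m.
1° of latitude spans πR/180 = 111177 m; at latitude φ, 1° of longitude spans that × cos φ = 94916.8 m, so Δλ = 242.84 / 94916.8 × 3600 = 9.210″.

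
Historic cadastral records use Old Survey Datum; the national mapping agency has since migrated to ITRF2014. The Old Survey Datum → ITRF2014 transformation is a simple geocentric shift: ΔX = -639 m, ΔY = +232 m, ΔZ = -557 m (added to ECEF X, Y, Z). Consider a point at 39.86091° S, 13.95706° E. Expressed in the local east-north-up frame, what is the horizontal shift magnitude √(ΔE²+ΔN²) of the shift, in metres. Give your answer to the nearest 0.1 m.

875.6 m

The local east axis at (φ, λ) is (−sin λ, cos λ, 0), so ΔE = −sin(13.95706°)·(-639) + cos(13.95706°)·232 = 379.27 m.
The local north axis is (−sin φ cos λ, −sin φ sin λ, cos φ), giving ΔN = -397.460 + 35.864 − 427.555 = -789.15 m.
Horizontal magnitude = √(ΔE² + ΔN²) = √(379.27² + (-789.15)²) = 875.56 m.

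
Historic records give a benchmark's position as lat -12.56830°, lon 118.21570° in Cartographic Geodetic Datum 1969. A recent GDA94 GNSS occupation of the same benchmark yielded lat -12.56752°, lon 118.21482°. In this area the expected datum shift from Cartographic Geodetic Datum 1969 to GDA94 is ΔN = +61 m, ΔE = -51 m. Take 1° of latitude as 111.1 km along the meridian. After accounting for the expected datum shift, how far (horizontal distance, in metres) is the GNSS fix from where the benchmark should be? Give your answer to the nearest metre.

51 m

Observed coordinate differences: Δφ = +0.00078°, Δλ = -0.00088°.
Converting to metres (1° lat = 111100 m, cos φ = 0.976037): observed ΔN = 86.7 m, observed ΔE = -95.4 m.
Subtracting the expected shift leaves a residual of 86.7 − (61) = 25.7 m north and -95.4 − (-51) = -44.4 m east.
Residual distance = √(25.7² + (-44.4)²) = 51.3 m.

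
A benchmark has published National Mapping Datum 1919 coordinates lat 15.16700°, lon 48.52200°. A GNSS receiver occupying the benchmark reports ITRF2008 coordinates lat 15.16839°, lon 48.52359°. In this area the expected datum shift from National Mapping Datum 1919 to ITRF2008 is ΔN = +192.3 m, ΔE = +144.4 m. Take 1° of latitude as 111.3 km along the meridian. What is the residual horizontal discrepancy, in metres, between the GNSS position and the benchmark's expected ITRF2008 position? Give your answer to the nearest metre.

Observed coordinate differences: Δφ = +0.00139°, Δλ = +0.00159°.
Converting to metres (1° lat = 111300 m, cos φ = 0.965167): observed ΔN = 154.7 m, observed ΔE = 170.8 m.
Subtracting the expected shift leaves a residual of 154.7 − (192.3) = -37.6 m north and 170.8 − (144.4) = 26.4 m east.
Residual distance = √((-37.6)² + 26.4²) = 45.9 m.

46 m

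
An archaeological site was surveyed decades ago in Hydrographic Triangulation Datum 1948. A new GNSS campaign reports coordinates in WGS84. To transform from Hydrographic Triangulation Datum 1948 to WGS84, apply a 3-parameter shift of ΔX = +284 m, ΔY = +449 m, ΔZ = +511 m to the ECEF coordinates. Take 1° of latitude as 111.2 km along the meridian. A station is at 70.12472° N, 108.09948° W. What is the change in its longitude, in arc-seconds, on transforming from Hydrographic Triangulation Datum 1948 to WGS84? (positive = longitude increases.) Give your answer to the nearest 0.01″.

sin φ = 0.940435, cos φ = 0.339974, sin λ = -0.950519, cos λ = -0.310668.
East component: ΔE = −sin λ·ΔX + cos λ·ΔY = −(-0.950519)(284) + (-0.310668)(449) = 130.46 m.
1° of latitude spans 111200 m; at latitude φ, 1° of longitude spans that × cos φ = 37805.1 m, so Δλ = 130.46 / 37805.1 × 3600 = 12.423″.

Δλ = 12.42″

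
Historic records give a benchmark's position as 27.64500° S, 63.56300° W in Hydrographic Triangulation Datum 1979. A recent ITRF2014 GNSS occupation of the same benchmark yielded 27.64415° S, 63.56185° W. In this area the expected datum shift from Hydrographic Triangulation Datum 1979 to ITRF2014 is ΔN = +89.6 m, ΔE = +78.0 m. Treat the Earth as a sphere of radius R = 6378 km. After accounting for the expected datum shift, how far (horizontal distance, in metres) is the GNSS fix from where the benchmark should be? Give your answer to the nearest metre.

36 m

Observed coordinate differences: Δφ = +0.00085°, Δλ = +0.00115°.
Converting to metres (1° lat = 111317 m, cos φ = 0.885839): observed ΔN = 94.6 m, observed ΔE = 113.4 m.
Subtracting the expected shift leaves a residual of 94.6 − (89.6) = 5.0 m north and 113.4 − (78.0) = 35.4 m east.
Residual distance = √(5.0² + 35.4²) = 35.8 m.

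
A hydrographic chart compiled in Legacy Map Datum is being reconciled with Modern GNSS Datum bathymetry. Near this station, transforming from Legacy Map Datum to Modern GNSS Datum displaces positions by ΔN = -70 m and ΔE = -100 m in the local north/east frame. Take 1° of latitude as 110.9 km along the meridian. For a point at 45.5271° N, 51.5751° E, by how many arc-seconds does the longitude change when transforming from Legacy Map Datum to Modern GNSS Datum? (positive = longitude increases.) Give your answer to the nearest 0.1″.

Δλ = -4.6″

At latitude 45.5271°, cos φ = 0.700572.
1° of longitude at this latitude = 110.9 × cos φ = 77.69 km, so Δλ = -100.0 / 77693.4 = -0.0012871° = -4.634″.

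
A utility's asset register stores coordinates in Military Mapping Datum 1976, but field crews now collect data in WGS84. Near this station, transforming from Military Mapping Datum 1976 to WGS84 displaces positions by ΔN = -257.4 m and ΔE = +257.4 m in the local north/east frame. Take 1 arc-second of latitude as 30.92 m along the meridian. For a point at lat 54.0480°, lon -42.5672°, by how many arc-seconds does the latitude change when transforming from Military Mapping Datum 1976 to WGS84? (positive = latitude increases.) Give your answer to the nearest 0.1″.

Δφ = -8.3″

1″ of latitude = 30.92 m, so Δφ = -257.4 / 30.92 = -8.325″.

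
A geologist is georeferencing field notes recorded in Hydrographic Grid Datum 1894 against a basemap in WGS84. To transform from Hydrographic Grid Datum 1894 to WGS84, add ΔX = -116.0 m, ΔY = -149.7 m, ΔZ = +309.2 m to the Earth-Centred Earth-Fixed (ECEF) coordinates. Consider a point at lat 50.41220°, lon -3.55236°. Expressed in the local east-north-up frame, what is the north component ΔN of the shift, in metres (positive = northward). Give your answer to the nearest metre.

The local north axis is (−sin φ cos λ, −sin φ sin λ, cos φ), giving ΔN = 89.224 − 7.148 + 197.041 = 279.12 m.

ΔN = 279 m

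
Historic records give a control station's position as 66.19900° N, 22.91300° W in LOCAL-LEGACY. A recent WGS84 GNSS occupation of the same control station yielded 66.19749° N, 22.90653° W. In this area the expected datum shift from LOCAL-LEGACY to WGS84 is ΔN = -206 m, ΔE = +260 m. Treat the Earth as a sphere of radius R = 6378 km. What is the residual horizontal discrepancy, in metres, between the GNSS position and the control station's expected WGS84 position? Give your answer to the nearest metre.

49 m

Observed coordinate differences: Δφ = -0.00151°, Δλ = +0.00647°.
Converting to metres (1° lat = 111317 m, cos φ = 0.403561): observed ΔN = -168.1 m, observed ΔE = 290.7 m.
Subtracting the expected shift leaves a residual of -168.1 − (-206) = 37.9 m north and 290.7 − (260) = 30.7 m east.
Residual distance = √(37.9² + 30.7²) = 48.8 m.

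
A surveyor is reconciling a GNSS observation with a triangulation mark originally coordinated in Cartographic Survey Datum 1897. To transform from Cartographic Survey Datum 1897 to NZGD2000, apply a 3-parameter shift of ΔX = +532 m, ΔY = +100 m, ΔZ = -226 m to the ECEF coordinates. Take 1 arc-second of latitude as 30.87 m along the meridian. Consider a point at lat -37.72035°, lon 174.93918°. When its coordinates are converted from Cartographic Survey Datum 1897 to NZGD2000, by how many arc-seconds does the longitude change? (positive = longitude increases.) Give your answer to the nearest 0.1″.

Δλ = -6.0″

sin φ = -0.611808, cos φ = 0.791006, sin λ = 0.088213, cos λ = -0.996102.
East component: ΔE = −sin λ·ΔX + cos λ·ΔY = −(0.088213)(532) + (-0.996102)(100) = -146.54 m.
1° of latitude spans 3600 × 30.87 = 111132 m; at latitude φ, 1° of longitude spans that × cos φ = 87906.1 m, so Δλ = -146.54 / 87906.1 × 3600 = -6.001″.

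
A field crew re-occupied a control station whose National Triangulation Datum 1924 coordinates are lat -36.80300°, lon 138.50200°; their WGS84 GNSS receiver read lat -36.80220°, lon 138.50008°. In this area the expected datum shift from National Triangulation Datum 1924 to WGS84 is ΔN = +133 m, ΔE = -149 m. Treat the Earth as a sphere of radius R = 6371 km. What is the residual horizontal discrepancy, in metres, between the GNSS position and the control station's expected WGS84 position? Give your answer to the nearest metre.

Observed coordinate differences: Δφ = +0.00080°, Δλ = -0.00192°.
Converting to metres (1° lat = 111195 m, cos φ = 0.800700): observed ΔN = 89.0 m, observed ΔE = -170.9 m.
Subtracting the expected shift leaves a residual of 89.0 − (133) = -44.0 m north and -170.9 − (-149) = -21.9 m east.
Residual distance = √((-44.0)² + (-21.9)²) = 49.2 m.

49 m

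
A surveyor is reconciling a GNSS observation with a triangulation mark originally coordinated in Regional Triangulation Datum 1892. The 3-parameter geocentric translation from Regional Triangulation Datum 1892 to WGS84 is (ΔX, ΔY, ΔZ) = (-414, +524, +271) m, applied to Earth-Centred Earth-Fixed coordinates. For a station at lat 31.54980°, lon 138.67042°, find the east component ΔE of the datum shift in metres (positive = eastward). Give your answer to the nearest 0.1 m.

ΔE = -120.1 m

The local east axis at (φ, λ) is (−sin λ, cos λ, 0), so ΔE = −sin(138.67042°)·(-414) + cos(138.67042°)·524 = -120.08 m.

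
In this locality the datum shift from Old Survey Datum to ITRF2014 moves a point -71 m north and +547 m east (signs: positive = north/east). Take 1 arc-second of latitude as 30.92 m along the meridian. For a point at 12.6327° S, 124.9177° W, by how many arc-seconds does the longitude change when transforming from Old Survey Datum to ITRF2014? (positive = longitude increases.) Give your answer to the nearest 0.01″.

Δλ = 18.13″

At latitude -12.6327°, cos φ = 0.975792.
1″ of longitude at this latitude = 30.92 × cos φ = 30.1715 m, so Δλ = 547.0 / 30.1715 = 18.130″.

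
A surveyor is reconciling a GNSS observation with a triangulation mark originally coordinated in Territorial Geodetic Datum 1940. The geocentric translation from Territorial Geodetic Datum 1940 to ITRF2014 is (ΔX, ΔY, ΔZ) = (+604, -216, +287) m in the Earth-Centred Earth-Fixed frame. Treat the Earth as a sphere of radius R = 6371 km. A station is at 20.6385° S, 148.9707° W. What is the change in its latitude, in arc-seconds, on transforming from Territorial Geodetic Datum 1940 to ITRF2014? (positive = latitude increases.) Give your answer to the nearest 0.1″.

Δφ = 4.1″

sin φ = -0.352471, cos φ = 0.935823, sin λ = -0.515476, cos λ = -0.856904.
North component: ΔN = −sin φ cos λ·ΔX − sin φ sin λ·ΔY + cos φ·ΔZ = −(-0.352471)(-0.856904)(604) − (-0.352471)(-0.515476)(-216) + (0.935823)(287) = 125.40 m.
1° of latitude spans πR/180 = 111195 m, so Δφ = 125.40 / 111195 × 3600 = 4.060″.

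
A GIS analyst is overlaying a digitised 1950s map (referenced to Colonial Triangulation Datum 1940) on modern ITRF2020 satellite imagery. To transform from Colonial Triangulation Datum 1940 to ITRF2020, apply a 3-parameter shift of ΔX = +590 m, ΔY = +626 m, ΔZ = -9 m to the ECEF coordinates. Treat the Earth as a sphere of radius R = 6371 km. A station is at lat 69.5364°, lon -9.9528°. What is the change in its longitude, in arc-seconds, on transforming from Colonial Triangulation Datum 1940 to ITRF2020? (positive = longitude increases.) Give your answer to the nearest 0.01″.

Δλ = 66.54″

sin φ = 0.936894, cos φ = 0.349612, sin λ = -0.172837, cos λ = 0.984950.
East component: ΔE = −sin λ·ΔX + cos λ·ΔY = −(-0.172837)(590) + (0.984950)(626) = 718.55 m.
1° of latitude spans πR/180 = 111195 m; at latitude φ, 1° of longitude spans that × cos φ = 38875.1 m, so Δλ = 718.55 / 38875.1 × 3600 = 66.541″.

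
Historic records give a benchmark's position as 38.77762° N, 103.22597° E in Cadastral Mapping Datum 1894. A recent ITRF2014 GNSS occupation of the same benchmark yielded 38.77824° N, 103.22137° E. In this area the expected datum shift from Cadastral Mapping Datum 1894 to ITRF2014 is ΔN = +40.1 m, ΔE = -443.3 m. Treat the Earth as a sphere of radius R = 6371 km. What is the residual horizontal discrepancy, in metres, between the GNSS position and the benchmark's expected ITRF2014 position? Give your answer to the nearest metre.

53 m

Observed coordinate differences: Δφ = +0.00062°, Δλ = -0.00460°.
Converting to metres (1° lat = 111195 m, cos φ = 0.779583): observed ΔN = 68.9 m, observed ΔE = -398.8 m.
Subtracting the expected shift leaves a residual of 68.9 − (40.1) = 28.8 m north and -398.8 − (-443.3) = 44.5 m east.
Residual distance = √(28.8² + 44.5²) = 53.1 m.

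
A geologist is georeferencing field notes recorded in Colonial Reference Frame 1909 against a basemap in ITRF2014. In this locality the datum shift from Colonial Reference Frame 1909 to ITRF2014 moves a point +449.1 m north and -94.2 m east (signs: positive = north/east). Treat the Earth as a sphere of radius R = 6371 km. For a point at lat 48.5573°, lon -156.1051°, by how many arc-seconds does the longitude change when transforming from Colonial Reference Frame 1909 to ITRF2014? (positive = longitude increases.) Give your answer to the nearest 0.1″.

At latitude 48.5573°, cos φ = 0.661871.
One radian of longitude at latitude φ spans R cos φ, so Δλ = ΔE / (R cos φ) = -94.2 / (6371000 × 0.661871) = -2.2339e-05 rad = -4.608″.

Δλ = -4.6″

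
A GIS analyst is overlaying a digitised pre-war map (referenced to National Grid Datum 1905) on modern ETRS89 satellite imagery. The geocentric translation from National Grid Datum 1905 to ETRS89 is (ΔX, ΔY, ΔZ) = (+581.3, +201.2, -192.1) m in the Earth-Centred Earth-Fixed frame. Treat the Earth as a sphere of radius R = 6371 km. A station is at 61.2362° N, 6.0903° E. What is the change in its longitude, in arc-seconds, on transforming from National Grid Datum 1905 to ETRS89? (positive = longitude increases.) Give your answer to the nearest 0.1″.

Δλ = 9.3″

sin φ = 0.876611, cos φ = 0.481200, sin λ = 0.106096, cos λ = 0.994356.
East component: ΔE = −sin λ·ΔX + cos λ·ΔY = −(0.106096)(581.3) + (0.994356)(201.2) = 138.39 m.
1° of latitude spans πR/180 = 111195 m; at latitude φ, 1° of longitude spans that × cos φ = 53507.0 m, so Δλ = 138.39 / 53507.0 × 3600 = 9.311″.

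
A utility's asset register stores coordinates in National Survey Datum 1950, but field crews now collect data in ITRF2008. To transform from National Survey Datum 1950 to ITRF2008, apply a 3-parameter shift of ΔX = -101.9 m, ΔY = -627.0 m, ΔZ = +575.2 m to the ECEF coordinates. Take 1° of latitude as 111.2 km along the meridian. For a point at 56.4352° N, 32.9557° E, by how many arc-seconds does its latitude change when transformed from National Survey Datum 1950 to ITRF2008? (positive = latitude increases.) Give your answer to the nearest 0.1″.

sin φ = 0.833261, cos φ = 0.552880, sin λ = 0.543990, cos λ = 0.839091.
North component: ΔN = −sin φ cos λ·ΔX − sin φ sin λ·ΔY + cos φ·ΔZ = −(0.833261)(0.839091)(-101.9) − (0.833261)(0.543990)(-627.0) + (0.552880)(575.2) = 673.47 m.
1° of latitude spans 111200 m, so Δφ = 673.47 / 111200 × 3600 = 21.803″.

Δφ = 21.8″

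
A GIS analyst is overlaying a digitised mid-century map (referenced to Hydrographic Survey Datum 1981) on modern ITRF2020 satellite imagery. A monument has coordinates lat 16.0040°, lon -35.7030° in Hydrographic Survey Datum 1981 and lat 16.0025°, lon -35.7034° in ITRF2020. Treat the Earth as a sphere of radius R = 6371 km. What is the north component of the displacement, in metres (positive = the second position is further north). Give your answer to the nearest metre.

Δφ = 16.0025° − 16.0040° = -0.0015°; Δλ = -35.7034° − -35.7030° = -0.0004°.
1° along a meridian = πR/180 = 111195 m.
ΔN = Δφ × 111195 = -166.8 m; ΔE = Δλ × 111195 × cos(16.0040°) = -0.0004 × 111195 × 0.961242 = -42.8 m.

ΔN = -167 m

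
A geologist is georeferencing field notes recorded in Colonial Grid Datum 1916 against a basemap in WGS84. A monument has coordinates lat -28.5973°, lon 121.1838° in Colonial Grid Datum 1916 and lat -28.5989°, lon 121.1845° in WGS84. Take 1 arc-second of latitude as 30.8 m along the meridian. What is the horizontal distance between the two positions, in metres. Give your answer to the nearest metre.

Δφ = -28.5989° − -28.5973° = -0.0016°; Δλ = 121.1845° − 121.1838° = +0.0007°.
1° of latitude = 3600 × 30.80 = 110880 m.
ΔN = Δφ × 110880 = -177.4 m; ΔE = Δλ × 110880 × cos(-28.5973°) = +0.0007 × 110880 × 0.878006 = 68.1 m.
Distance = √(ΔE² + ΔN²) = √(68.1² + (-177.4)²) = 190.0 m.

190 m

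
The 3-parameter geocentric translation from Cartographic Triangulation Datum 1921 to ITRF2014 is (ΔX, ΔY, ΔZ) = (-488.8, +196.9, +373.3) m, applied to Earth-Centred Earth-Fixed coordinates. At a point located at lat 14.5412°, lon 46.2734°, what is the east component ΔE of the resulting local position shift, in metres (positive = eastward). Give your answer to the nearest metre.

ΔE = 489 m

At φ = 14.5412°, λ = 46.2734°: sin φ = 0.251076, cos φ = 0.967967, sin λ = 0.722646, cos λ = 0.691218.
ΔE = −sin λ·ΔX + cos λ·ΔY = −(0.722646)·(-488.8) + (0.691218)·(196.9) = 489.33 m.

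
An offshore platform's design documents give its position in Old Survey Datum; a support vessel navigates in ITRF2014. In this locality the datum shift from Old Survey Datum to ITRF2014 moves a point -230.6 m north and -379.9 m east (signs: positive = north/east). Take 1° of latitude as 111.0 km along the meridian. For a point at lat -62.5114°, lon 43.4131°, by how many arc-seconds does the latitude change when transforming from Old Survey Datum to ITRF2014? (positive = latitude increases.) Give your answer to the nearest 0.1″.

Δφ = -7.5″

1° of latitude = 111.0 km, so Δφ = -230.6 / 111000 = -0.0020775° = -7.479″.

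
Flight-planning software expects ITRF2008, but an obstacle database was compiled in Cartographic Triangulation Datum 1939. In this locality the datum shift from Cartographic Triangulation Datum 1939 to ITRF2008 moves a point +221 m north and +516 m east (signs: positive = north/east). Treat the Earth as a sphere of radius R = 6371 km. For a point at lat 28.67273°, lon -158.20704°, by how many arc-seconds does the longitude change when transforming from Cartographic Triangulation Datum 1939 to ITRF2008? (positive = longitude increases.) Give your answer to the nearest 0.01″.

At latitude 28.67273°, cos φ = 0.877375.
One radian of longitude at latitude φ spans R cos φ, so Δλ = ΔE / (R cos φ) = 516.0 / (6371000 × 0.877375) = 9.2312e-05 rad = 19.041″.

Δλ = 19.04″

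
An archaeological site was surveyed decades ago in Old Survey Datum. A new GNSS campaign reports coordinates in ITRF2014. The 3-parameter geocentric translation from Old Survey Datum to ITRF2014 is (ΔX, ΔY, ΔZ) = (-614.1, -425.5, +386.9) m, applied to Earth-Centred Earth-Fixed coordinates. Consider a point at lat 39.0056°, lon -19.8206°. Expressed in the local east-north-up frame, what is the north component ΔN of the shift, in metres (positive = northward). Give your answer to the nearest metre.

At φ = 39.0056°, λ = -19.8206°: sin φ = 0.629396, cos φ = 0.777084, sin λ = -0.339076, cos λ = 0.940759.
ΔN = −sin φ cos λ·ΔX − sin φ sin λ·ΔY + cos φ·ΔZ = −(0.629396)(0.940759)(-614.1) − (0.629396)(-0.339076)(-425.5) + (0.777084)(386.9) = 573.46 m.

ΔN = 573 m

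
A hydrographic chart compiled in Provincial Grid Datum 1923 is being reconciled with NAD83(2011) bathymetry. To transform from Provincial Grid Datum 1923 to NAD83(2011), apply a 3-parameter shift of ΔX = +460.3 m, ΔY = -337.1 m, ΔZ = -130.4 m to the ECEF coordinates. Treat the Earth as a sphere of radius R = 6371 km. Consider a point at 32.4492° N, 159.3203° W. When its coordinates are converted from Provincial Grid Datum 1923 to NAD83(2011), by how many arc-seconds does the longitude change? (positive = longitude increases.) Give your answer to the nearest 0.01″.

sin φ = 0.536552, cos φ = 0.843867, sin λ = -0.353143, cos λ = -0.935569.
East component: ΔE = −sin λ·ΔX + cos λ·ΔY = −(-0.353143)(460.3) + (-0.935569)(-337.1) = 477.93 m.
1° of latitude spans πR/180 = 111195 m; at latitude φ, 1° of longitude spans that × cos φ = 93833.8 m, so Δλ = 477.93 / 93833.8 × 3600 = 18.336″.

Δλ = 18.34″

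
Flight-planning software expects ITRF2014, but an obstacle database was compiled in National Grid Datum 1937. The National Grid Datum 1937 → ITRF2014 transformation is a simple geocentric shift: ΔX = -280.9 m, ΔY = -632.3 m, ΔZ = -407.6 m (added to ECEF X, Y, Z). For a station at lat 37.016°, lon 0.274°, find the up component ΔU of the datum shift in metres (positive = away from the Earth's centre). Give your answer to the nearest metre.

ΔU = -472 m

At φ = 37.016°, λ = 0.274°: sin φ = 0.602038, cos φ = 0.798467, sin λ = 0.004782, cos λ = 0.999989.
ΔU = cos φ cos λ·ΔX + cos φ sin λ·ΔY + sin φ·ΔZ = (0.798467)(0.999989)(-280.9) + (0.798467)(0.004782)(-632.3) + (0.602038)(-407.6) = -472.09 m.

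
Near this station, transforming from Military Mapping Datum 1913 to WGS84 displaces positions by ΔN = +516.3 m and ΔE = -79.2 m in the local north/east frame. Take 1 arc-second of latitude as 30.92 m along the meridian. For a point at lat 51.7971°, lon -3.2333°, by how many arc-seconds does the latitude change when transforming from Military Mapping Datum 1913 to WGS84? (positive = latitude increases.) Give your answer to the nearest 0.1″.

1″ of latitude = 30.92 m, so Δφ = 516.3 / 30.92 = 16.698″.

Δφ = 16.7″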